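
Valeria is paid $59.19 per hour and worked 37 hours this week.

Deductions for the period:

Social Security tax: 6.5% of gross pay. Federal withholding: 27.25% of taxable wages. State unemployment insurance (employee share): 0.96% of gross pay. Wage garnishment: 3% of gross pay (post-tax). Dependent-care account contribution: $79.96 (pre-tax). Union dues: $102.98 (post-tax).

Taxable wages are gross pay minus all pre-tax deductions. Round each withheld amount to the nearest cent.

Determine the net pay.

Gross pay: 37 × $59.19 = $2,190.03
Dependent-care account contribution: $79.96
Taxable wages = $2,190.03 − $79.96 = $2,110.07
Federal withholding: $2,110.07 × 0.2725 = $574.99
Social Security tax: $2,190.03 × 0.065 = $142.35
State unemployment insurance (employee share): $2,190.03 × 0.0096 = $21.02
Wage garnishment: $2,190.03 × 0.03 = $65.70
Union dues: $102.98
Total deductions = $79.96 + $574.99 + $142.35 + $21.02 + $65.70 + $102.98 = $987.00
Net pay = $2,190.03 − $987.00 = $1,203.03

$1,203.03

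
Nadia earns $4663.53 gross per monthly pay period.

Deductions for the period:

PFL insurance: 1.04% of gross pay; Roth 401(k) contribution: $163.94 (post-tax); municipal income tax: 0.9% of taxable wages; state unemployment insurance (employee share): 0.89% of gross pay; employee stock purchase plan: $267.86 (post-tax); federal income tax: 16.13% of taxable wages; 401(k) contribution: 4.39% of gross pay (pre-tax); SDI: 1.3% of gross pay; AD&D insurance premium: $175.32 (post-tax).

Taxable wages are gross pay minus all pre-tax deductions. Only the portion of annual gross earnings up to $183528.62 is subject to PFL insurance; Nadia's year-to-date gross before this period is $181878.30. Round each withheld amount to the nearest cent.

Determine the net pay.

401(k) contribution: $4663.53 × 0.0439 = $204.73
Taxable wages = $4663.53 − $204.73 = $4458.80
Federal income tax: $4458.80 × 0.1613 = $719.20
Municipal income tax: $4458.80 × 0.009 = $40.13
State unemployment insurance (employee share): $4663.53 × 0.0089 = $41.51
SDI: $4663.53 × 0.013 = $60.63
PFL insurance: only $183528.62 − $181878.30 = $1650.32 of this check is subject → $1650.32 × 0.0104 = $17.16
AD&D insurance premium: $175.32
Employee stock purchase plan: $267.86
Roth 401(k) contribution: $163.94
Total deductions = $204.73 + $719.20 + $40.13 + $41.51 + $60.63 + $17.16 + $175.32 + $267.86 + $163.94 = $1690.48
Net pay = $4663.53 − $1690.48 = $2973.05

$2973.05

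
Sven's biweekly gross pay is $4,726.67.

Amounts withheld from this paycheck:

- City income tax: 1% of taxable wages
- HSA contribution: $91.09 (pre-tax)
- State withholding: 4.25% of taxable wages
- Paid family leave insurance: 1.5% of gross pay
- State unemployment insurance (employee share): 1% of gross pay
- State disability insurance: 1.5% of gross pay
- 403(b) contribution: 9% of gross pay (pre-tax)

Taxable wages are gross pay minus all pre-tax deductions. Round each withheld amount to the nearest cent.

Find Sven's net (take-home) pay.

$3,800.08

403(b) contribution: $4,726.67 × 0.09 = $425.40
HSA contribution: $91.09
Pre-tax total = $425.40 + $91.09 = $516.49
Taxable wages = $4,726.67 − $516.49 = $4,210.18
City income tax: $4,210.18 × 0.01 = $42.10
State withholding: $4,210.18 × 0.0425 = $178.93
State unemployment insurance (employee share): $4,726.67 × 0.01 = $47.27
State disability insurance: $4,726.67 × 0.015 = $70.90
Paid family leave insurance: $4,726.67 × 0.015 = $70.90
Total deductions = $425.40 + $91.09 + $42.10 + $178.93 + $47.27 + $70.90 + $70.90 = $926.59
Net pay = $4,726.67 − $926.59 = $3,800.08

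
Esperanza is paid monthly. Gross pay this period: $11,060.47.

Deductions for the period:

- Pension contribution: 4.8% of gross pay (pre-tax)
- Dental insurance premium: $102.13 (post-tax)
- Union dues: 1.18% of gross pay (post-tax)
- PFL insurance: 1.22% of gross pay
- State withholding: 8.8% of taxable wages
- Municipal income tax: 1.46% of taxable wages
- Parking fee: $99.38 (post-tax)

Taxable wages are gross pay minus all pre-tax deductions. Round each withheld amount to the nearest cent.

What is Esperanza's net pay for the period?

$8,982.28

Pension contribution: $11,060.47 × 0.048 = $530.90
Taxable wages = $11,060.47 − $530.90 = $10,529.57
State withholding: $10,529.57 × 0.088 = $926.60
Municipal income tax: $10,529.57 × 0.0146 = $153.73
PFL insurance: $11,060.47 × 0.0122 = $134.94
Dental insurance premium: $102.13
Union dues: $11,060.47 × 0.0118 = $130.51
Parking fee: $99.38
Total deductions = $530.90 + $926.60 + $153.73 + $134.94 + $102.13 + $130.51 + $99.38 = $2,078.19
Net pay = $11,060.47 − $2,078.19 = $8,982.28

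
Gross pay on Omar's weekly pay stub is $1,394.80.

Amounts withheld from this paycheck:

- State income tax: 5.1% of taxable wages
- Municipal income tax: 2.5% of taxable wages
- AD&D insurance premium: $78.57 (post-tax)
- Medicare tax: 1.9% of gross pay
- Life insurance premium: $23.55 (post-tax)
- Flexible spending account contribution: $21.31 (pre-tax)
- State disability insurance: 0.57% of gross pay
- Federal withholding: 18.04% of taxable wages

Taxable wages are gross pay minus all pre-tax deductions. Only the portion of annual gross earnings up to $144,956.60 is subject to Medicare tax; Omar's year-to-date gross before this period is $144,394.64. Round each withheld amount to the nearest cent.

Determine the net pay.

$900.57

Flexible spending account contribution: $21.31
Taxable wages = $1,394.80 − $21.31 = $1,373.49
State income tax: $1,373.49 × 0.051 = $70.05
Federal withholding: $1,373.49 × 0.1804 = $247.78
Municipal income tax: $1,373.49 × 0.025 = $34.34
State disability insurance: $1,394.80 × 0.0057 = $7.95
Medicare tax: only $144,956.60 − $144,394.64 = $561.96 of this check is subject → $561.96 × 0.019 = $10.68
Life insurance premium: $23.55
AD&D insurance premium: $78.57
Total deductions = $21.31 + $70.05 + $247.78 + $34.34 + $7.95 + $10.68 + $23.55 + $78.57 = $494.23
Net pay = $1,394.80 − $494.23 = $900.57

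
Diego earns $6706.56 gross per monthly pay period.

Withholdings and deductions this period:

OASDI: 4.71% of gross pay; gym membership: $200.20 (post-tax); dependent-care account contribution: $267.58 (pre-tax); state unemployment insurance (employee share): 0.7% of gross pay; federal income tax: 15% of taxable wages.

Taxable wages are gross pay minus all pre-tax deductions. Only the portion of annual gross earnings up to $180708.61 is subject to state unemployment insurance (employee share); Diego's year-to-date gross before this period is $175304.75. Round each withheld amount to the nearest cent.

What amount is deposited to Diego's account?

$4919.22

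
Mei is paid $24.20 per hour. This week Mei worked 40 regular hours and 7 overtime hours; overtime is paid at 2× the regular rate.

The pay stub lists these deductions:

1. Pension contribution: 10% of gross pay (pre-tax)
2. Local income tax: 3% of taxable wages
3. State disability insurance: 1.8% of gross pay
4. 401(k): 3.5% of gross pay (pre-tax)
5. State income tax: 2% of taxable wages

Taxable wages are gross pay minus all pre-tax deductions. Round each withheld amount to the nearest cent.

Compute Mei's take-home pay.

$1,050.34

Regular pay: 40 × $24.20 = $968.00
Overtime pay: 7 × $24.20 × 2 = $338.80
Gross pay = $968.00 + $338.80 = $1,306.80
401(k): $1,306.80 × 0.035 = $45.74
Pension contribution: $1,306.80 × 0.1 = $130.68
Pre-tax total = $45.74 + $130.68 = $176.42
Taxable wages = $1,306.80 − $176.42 = $1,130.38
State income tax: $1,130.38 × 0.02 = $22.61
Local income tax: $1,130.38 × 0.03 = $33.91
State disability insurance: $1,306.80 × 0.018 = $23.52
Total deductions = $45.74 + $130.68 + $22.61 + $33.91 + $23.52 = $256.46
Net pay = $1,306.80 − $256.46 = $1,050.34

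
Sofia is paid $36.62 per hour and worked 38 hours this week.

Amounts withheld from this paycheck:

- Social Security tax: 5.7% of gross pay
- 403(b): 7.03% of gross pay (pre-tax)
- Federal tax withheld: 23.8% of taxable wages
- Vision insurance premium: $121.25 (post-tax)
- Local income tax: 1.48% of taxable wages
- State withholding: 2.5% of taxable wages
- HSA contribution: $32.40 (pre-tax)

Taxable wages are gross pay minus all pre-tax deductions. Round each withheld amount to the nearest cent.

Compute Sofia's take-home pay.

Gross pay: 38 × $36.62 = $1,391.56
HSA contribution: $32.40
403(b): $1,391.56 × 0.0703 = $97.83
Pre-tax total = $32.40 + $97.83 = $130.23
Taxable wages = $1,391.56 − $130.23 = $1,261.33
Local income tax: $1,261.33 × 0.0148 = $18.67
State withholding: $1,261.33 × 0.025 = $31.53
Federal tax withheld: $1,261.33 × 0.238 = $300.20
Social Security tax: $1,391.56 × 0.057 = $79.32
Vision insurance premium: $121.25
Total deductions = $32.40 + $97.83 + $18.67 + $31.53 + $300.20 + $79.32 + $121.25 = $681.20
Net pay = $1,391.56 − $681.20 = $710.36

$710.36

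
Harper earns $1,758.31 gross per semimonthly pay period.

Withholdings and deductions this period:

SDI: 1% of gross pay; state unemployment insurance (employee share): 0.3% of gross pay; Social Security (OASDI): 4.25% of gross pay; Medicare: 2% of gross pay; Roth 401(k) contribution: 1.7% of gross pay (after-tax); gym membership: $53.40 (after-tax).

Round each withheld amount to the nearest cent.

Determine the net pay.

$1,542.27

State unemployment insurance (employee share): $1,758.31 × 0.003 = $5.27
SDI: $1,758.31 × 0.01 = $17.58
Medicare: $1,758.31 × 0.02 = $35.17
Social Security (OASDI): $1,758.31 × 0.0425 = $74.73
Roth 401(k) contribution: $1,758.31 × 0.017 = $29.89
Gym membership: $53.40
Total deductions = $5.27 + $17.58 + $35.17 + $74.73 + $29.89 + $53.40 = $216.04
Net pay = $1,758.31 − $216.04 = $1,542.27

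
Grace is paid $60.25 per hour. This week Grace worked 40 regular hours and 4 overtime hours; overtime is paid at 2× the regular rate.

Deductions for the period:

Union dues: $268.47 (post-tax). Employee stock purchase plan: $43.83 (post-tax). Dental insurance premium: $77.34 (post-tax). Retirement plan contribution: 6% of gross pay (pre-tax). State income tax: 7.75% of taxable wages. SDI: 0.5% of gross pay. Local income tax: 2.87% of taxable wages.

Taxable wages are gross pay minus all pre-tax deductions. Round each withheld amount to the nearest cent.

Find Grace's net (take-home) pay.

$2,025.68

Regular pay: 40 × $60.25 = $2,410.00
Overtime pay: 4 × $60.25 × 2 = $482.00
Gross pay = $2,410.00 + $482.00 = $2,892.00
Retirement plan contribution: $2,892.00 × 0.06 = $173.52
Taxable wages = $2,892.00 − $173.52 = $2,718.48
Local income tax: $2,718.48 × 0.0287 = $78.02
State income tax: $2,718.48 × 0.0775 = $210.68
SDI: $2,892.00 × 0.005 = $14.46
Dental insurance premium: $77.34
Union dues: $268.47
Employee stock purchase plan: $43.83
Total deductions = $173.52 + $78.02 + $210.68 + $14.46 + $77.34 + $268.47 + $43.83 = $866.32
Net pay = $2,892.00 − $866.32 = $2,025.68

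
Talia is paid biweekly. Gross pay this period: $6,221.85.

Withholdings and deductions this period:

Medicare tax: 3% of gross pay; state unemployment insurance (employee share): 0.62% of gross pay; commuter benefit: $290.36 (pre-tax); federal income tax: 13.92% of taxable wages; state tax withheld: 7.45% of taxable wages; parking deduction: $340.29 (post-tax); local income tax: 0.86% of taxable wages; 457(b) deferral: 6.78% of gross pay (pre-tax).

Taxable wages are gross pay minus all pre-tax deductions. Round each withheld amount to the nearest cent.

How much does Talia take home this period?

$3,719.33

457(b) deferral: $6,221.85 × 0.0678 = $421.84
Commuter benefit: $290.36
Pre-tax total = $421.84 + $290.36 = $712.20
Taxable wages = $6,221.85 − $712.20 = $5,509.65
Local income tax: $5,509.65 × 0.0086 = $47.38
Federal income tax: $5,509.65 × 0.1392 = $766.94
State tax withheld: $5,509.65 × 0.0745 = $410.47
Medicare tax: $6,221.85 × 0.03 = $186.66
State unemployment insurance (employee share): $6,221.85 × 0.0062 = $38.58
Parking deduction: $340.29
Total deductions = $421.84 + $290.36 + $47.38 + $766.94 + $410.47 + $186.66 + $38.58 + $340.29 = $2,502.52
Net pay = $6,221.85 − $2,502.52 = $3,719.33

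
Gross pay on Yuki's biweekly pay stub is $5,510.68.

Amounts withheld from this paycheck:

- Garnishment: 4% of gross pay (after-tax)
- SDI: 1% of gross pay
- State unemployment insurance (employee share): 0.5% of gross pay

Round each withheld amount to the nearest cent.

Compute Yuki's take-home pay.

$5,207.59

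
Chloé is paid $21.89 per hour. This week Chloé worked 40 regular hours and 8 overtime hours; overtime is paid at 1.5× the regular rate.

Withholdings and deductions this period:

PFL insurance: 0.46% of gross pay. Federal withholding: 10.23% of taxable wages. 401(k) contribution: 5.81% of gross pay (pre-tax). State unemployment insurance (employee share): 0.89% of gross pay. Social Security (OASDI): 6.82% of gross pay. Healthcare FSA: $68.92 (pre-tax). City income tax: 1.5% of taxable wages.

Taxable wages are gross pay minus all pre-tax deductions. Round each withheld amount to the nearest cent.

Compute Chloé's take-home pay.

$792.55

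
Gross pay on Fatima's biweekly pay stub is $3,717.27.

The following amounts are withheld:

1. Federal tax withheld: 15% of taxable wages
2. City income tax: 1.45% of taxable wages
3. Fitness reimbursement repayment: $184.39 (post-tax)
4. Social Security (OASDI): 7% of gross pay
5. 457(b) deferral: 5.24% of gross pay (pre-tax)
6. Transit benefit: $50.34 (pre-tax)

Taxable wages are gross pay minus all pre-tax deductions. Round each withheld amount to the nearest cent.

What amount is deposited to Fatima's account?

$2,456.38

Transit benefit: $50.34
457(b) deferral: $3,717.27 × 0.0524 = $194.78
Pre-tax total = $50.34 + $194.78 = $245.12
Taxable wages = $3,717.27 − $245.12 = $3,472.15
Federal tax withheld: $3,472.15 × 0.15 = $520.82
City income tax: $3,472.15 × 0.0145 = $50.35
Social Security (OASDI): $3,717.27 × 0.07 = $260.21
Fitness reimbursement repayment: $184.39
Total deductions = $50.34 + $194.78 + $520.82 + $50.35 + $260.21 + $184.39 = $1,260.89
Net pay = $3,717.27 − $1,260.89 = $2,456.38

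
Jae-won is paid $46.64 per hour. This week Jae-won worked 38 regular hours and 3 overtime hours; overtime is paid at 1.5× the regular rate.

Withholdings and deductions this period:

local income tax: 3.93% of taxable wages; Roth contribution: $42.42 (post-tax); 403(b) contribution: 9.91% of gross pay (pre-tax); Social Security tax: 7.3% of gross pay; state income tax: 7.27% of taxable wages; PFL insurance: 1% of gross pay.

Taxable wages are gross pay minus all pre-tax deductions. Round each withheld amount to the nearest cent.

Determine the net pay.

$1,378.82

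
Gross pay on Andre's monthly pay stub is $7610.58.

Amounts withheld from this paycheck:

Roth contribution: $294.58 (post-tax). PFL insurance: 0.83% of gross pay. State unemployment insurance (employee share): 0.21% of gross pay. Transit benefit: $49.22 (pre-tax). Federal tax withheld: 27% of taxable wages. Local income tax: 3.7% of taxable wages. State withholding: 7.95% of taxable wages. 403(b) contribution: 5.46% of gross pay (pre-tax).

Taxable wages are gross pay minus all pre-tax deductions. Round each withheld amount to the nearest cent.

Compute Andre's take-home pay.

403(b) contribution: $7610.58 × 0.0546 = $415.54
Transit benefit: $49.22
Pre-tax total = $415.54 + $49.22 = $464.76
Taxable wages = $7610.58 − $464.76 = $7145.82
Federal tax withheld: $7145.82 × 0.27 = $1929.37
State withholding: $7145.82 × 0.0795 = $568.09
Local income tax: $7145.82 × 0.037 = $264.40
State unemployment insurance (employee share): $7610.58 × 0.0021 = $15.98
PFL insurance: $7610.58 × 0.0083 = $63.17
Roth contribution: $294.58
Total deductions = $415.54 + $49.22 + $1929.37 + $568.09 + $264.40 + $15.98 + $63.17 + $294.58 = $3600.35
Net pay = $7610.58 − $3600.35 = $4010.23

$4010.23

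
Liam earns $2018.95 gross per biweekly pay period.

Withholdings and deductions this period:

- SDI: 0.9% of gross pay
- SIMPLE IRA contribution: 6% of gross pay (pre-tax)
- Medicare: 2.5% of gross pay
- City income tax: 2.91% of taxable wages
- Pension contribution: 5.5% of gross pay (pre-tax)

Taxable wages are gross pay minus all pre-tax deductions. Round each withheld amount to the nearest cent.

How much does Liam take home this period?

SIMPLE IRA contribution: $2018.95 × 0.06 = $121.14
Pension contribution: $2018.95 × 0.055 = $111.04
Pre-tax total = $121.14 + $111.04 = $232.18
Taxable wages = $2018.95 − $232.18 = $1786.77
City income tax: $1786.77 × 0.0291 = $52.00
Medicare: $2018.95 × 0.025 = $50.47
SDI: $2018.95 × 0.009 = $18.17
Total deductions = $121.14 + $111.04 + $52.00 + $50.47 + $18.17 = $352.82
Net pay = $2018.95 − $352.82 = $1666.13

$1666.13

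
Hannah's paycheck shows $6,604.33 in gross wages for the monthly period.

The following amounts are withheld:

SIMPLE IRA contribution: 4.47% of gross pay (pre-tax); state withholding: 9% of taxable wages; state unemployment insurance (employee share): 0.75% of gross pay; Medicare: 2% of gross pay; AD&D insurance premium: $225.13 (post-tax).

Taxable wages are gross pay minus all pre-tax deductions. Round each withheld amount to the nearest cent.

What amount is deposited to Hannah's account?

$5,334.55

SIMPLE IRA contribution: $6,604.33 × 0.0447 = $295.21
Taxable wages = $6,604.33 − $295.21 = $6,309.12
State withholding: $6,309.12 × 0.09 = $567.82
Medicare: $6,604.33 × 0.02 = $132.09
State unemployment insurance (employee share): $6,604.33 × 0.0075 = $49.53
AD&D insurance premium: $225.13
Total deductions = $295.21 + $567.82 + $132.09 + $49.53 + $225.13 = $1,269.78
Net pay = $6,604.33 − $1,269.78 = $5,334.55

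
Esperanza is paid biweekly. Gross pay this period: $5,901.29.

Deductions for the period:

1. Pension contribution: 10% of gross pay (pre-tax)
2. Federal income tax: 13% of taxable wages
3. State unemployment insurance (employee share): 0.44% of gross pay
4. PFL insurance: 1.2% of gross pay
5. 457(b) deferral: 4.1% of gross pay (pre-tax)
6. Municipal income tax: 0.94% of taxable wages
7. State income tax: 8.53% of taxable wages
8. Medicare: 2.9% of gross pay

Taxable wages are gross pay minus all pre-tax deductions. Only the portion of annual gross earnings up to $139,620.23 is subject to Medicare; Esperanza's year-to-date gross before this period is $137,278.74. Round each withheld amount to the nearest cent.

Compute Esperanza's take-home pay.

$3,765.47

Pension contribution: $5,901.29 × 0.1 = $590.13
457(b) deferral: $5,901.29 × 0.041 = $241.95
Pre-tax total = $590.13 + $241.95 = $832.08
Taxable wages = $5,901.29 − $832.08 = $5,069.21
Federal income tax: $5,069.21 × 0.13 = $659.00
Municipal income tax: $5,069.21 × 0.0094 = $47.65
State income tax: $5,069.21 × 0.0853 = $432.40
Medicare: only $139,620.23 − $137,278.74 = $2,341.49 of this check is subject → $2,341.49 × 0.029 = $67.90
State unemployment insurance (employee share): $5,901.29 × 0.0044 = $25.97
PFL insurance: $5,901.29 × 0.012 = $70.82
Total deductions = $590.13 + $241.95 + $659.00 + $47.65 + $432.40 + $67.90 + $25.97 + $70.82 = $2,135.82
Net pay = $5,901.29 − $2,135.82 = $3,765.47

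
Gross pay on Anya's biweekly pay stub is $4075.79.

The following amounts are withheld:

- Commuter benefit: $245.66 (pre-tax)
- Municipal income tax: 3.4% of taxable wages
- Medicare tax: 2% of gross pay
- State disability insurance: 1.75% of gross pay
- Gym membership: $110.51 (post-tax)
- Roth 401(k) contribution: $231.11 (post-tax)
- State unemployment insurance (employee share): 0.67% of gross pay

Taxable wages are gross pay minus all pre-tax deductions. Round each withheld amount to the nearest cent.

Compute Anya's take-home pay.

$3178.13

Commuter benefit: $245.66
Taxable wages = $4075.79 − $245.66 = $3830.13
Municipal income tax: $3830.13 × 0.034 = $130.22
State disability insurance: $4075.79 × 0.0175 = $71.33
Medicare tax: $4075.79 × 0.02 = $81.52
State unemployment insurance (employee share): $4075.79 × 0.0067 = $27.31
Roth 401(k) contribution: $231.11
Gym membership: $110.51
Total deductions = $245.66 + $130.22 + $71.33 + $81.52 + $27.31 + $231.11 + $110.51 = $897.66
Net pay = $4075.79 − $897.66 = $3178.13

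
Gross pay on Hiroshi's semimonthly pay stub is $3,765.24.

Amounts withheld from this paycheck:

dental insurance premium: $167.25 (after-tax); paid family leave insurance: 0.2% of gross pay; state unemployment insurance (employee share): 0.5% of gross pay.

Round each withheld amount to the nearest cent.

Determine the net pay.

$3,571.63

Paid family leave insurance: $3,765.24 × 0.002 = $7.53
State unemployment insurance (employee share): $3,765.24 × 0.005 = $18.83
Dental insurance premium: $167.25
Total deductions = $7.53 + $18.83 + $167.25 = $193.61
Net pay = $3,765.24 − $193.61 = $3,571.63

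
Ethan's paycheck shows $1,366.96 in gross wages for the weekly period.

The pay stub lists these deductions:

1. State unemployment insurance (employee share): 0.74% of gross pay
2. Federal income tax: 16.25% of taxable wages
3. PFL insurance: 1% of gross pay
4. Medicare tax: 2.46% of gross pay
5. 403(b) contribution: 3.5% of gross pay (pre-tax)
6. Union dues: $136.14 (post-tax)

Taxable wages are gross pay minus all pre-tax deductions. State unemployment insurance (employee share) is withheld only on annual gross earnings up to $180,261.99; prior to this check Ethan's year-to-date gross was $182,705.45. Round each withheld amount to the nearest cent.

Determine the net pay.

403(b) contribution: $1,366.96 × 0.035 = $47.84
Taxable wages = $1,366.96 − $47.84 = $1,319.12
Federal income tax: $1,319.12 × 0.1625 = $214.36
PFL insurance: $1,366.96 × 0.01 = $13.67
Medicare tax: $1,366.96 × 0.0246 = $33.63
State unemployment insurance (employee share): annual cap $180,261.99 already reached (YTD $182,705.45), so $0.00
Union dues: $136.14
Total deductions = $47.84 + $214.36 + $13.67 + $33.63 + $0.00 + $136.14 = $445.64
Net pay = $1,366.96 − $445.64 = $921.32

$921.32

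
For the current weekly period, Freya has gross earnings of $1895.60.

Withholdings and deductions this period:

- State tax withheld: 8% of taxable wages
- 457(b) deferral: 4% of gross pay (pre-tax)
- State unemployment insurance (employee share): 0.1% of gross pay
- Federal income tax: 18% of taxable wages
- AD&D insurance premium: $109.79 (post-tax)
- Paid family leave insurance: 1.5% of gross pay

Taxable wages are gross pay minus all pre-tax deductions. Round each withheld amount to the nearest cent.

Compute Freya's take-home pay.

$1206.52

457(b) deferral: $1895.60 × 0.04 = $75.82
Taxable wages = $1895.60 − $75.82 = $1819.78
Federal income tax: $1819.78 × 0.18 = $327.56
State tax withheld: $1819.78 × 0.08 = $145.58
Paid family leave insurance: $1895.60 × 0.015 = $28.43
State unemployment insurance (employee share): $1895.60 × 0.001 = $1.90
AD&D insurance premium: $109.79
Total deductions = $75.82 + $327.56 + $145.58 + $28.43 + $1.90 + $109.79 = $689.08
Net pay = $1895.60 − $689.08 = $1206.52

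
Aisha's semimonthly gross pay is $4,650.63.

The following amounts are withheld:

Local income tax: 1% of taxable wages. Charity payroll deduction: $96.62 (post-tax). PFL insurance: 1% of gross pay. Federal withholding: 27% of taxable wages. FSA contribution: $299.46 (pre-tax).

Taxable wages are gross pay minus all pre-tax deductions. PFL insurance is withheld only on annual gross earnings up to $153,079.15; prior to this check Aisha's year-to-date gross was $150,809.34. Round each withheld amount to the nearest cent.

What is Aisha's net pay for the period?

$3,013.52

FSA contribution: $299.46
Taxable wages = $4,650.63 − $299.46 = $4,351.17
Local income tax: $4,351.17 × 0.01 = $43.51
Federal withholding: $4,351.17 × 0.27 = $1,174.82
PFL insurance: only $153,079.15 − $150,809.34 = $2,269.81 of this check is subject → $2,269.81 × 0.01 = $22.70
Charity payroll deduction: $96.62
Total deductions = $299.46 + $43.51 + $1,174.82 + $22.70 + $96.62 = $1,637.11
Net pay = $4,650.63 − $1,637.11 = $3,013.52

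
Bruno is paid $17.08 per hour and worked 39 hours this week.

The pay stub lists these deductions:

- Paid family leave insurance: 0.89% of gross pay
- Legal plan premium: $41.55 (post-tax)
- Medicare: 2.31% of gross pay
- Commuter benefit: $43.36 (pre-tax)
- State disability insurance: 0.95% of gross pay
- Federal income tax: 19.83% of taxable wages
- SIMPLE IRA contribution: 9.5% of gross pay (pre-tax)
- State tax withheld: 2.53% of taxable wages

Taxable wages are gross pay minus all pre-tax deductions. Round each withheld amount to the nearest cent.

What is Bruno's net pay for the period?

Gross pay: 39 × $17.08 = $666.12
SIMPLE IRA contribution: $666.12 × 0.095 = $63.28
Commuter benefit: $43.36
Pre-tax total = $63.28 + $43.36 = $106.64
Taxable wages = $666.12 − $106.64 = $559.48
State tax withheld: $559.48 × 0.0253 = $14.15
Federal income tax: $559.48 × 0.1983 = $110.94
Medicare: $666.12 × 0.0231 = $15.39
Paid family leave insurance: $666.12 × 0.0089 = $5.93
State disability insurance: $666.12 × 0.0095 = $6.33
Legal plan premium: $41.55
Total deductions = $63.28 + $43.36 + $14.15 + $110.94 + $15.39 + $5.93 + $6.33 + $41.55 = $300.93
Net pay = $666.12 − $300.93 = $365.19

$365.19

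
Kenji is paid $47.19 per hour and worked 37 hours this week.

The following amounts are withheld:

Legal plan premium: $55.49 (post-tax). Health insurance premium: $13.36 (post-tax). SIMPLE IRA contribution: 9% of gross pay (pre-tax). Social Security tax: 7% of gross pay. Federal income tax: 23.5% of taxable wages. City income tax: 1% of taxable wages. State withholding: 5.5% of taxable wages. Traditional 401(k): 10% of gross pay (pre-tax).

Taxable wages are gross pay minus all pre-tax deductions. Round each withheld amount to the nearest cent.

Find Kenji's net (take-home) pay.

$798.93

Gross pay: 37 × $47.19 = $1,746.03
SIMPLE IRA contribution: $1,746.03 × 0.09 = $157.14
Traditional 401(k): $1,746.03 × 0.1 = $174.60
Pre-tax total = $157.14 + $174.60 = $331.74
Taxable wages = $1,746.03 − $331.74 = $1,414.29
City income tax: $1,414.29 × 0.01 = $14.14
State withholding: $1,414.29 × 0.055 = $77.79
Federal income tax: $1,414.29 × 0.235 = $332.36
Social Security tax: $1,746.03 × 0.07 = $122.22
Health insurance premium: $13.36
Legal plan premium: $55.49
Total deductions = $157.14 + $174.60 + $14.14 + $77.79 + $332.36 + $122.22 + $13.36 + $55.49 = $947.10
Net pay = $1,746.03 − $947.10 = $798.93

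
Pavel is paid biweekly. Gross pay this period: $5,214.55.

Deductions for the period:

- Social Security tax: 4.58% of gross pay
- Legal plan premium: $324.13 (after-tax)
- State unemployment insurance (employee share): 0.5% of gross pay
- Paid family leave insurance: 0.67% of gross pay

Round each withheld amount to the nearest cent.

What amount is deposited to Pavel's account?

State unemployment insurance (employee share): $5,214.55 × 0.005 = $26.07
Social Security tax: $5,214.55 × 0.0458 = $238.83
Paid family leave insurance: $5,214.55 × 0.0067 = $34.94
Legal plan premium: $324.13
Total deductions = $26.07 + $238.83 + $34.94 + $324.13 = $623.97
Net pay = $5,214.55 − $623.97 = $4,590.58

$4,590.58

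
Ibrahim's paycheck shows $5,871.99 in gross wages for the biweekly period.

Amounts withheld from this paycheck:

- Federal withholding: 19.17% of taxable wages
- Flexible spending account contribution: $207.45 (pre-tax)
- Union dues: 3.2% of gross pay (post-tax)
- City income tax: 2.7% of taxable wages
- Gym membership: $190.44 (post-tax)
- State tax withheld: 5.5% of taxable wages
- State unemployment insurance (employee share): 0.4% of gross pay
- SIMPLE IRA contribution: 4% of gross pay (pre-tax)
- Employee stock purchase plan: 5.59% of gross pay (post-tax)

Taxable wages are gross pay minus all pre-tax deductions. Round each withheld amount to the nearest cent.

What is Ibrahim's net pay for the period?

$3,213.49

SIMPLE IRA contribution: $5,871.99 × 0.04 = $234.88
Flexible spending account contribution: $207.45
Pre-tax total = $234.88 + $207.45 = $442.33
Taxable wages = $5,871.99 − $442.33 = $5,429.66
City income tax: $5,429.66 × 0.027 = $146.60
State tax withheld: $5,429.66 × 0.055 = $298.63
Federal withholding: $5,429.66 × 0.1917 = $1,040.87
State unemployment insurance (employee share): $5,871.99 × 0.004 = $23.49
Union dues: $5,871.99 × 0.032 = $187.90
Employee stock purchase plan: $5,871.99 × 0.0559 = $328.24
Gym membership: $190.44
Total deductions = $234.88 + $207.45 + $146.60 + $298.63 + $1,040.87 + $23.49 + $187.90 + $328.24 + $190.44 = $2,658.50
Net pay = $5,871.99 − $2,658.50 = $3,213.49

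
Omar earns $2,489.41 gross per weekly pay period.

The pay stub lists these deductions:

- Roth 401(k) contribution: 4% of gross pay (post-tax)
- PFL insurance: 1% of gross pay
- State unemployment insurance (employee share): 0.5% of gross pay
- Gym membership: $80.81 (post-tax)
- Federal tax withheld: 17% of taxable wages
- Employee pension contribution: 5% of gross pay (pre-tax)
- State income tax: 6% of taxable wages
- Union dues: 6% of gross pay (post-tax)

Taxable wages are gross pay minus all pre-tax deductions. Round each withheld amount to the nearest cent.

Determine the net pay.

Employee pension contribution: $2,489.41 × 0.05 = $124.47
Taxable wages = $2,489.41 − $124.47 = $2,364.94
State income tax: $2,364.94 × 0.06 = $141.90
Federal tax withheld: $2,364.94 × 0.17 = $402.04
PFL insurance: $2,489.41 × 0.01 = $24.89
State unemployment insurance (employee share): $2,489.41 × 0.005 = $12.45
Gym membership: $80.81
Union dues: $2,489.41 × 0.06 = $149.36
Roth 401(k) contribution: $2,489.41 × 0.04 = $99.58
Total deductions = $124.47 + $141.90 + $402.04 + $24.89 + $12.45 + $80.81 + $149.36 + $99.58 = $1,035.50
Net pay = $2,489.41 − $1,035.50 = $1,453.91

$1,453.91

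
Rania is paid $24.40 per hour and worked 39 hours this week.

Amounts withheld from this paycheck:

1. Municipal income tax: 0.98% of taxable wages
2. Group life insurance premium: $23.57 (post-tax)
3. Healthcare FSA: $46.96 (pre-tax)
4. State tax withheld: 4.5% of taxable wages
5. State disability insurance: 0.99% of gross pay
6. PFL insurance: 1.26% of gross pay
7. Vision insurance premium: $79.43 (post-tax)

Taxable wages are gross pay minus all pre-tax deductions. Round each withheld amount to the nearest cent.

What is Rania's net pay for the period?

Gross pay: 39 × $24.40 = $951.60
Healthcare FSA: $46.96
Taxable wages = $951.60 − $46.96 = $904.64
Municipal income tax: $904.64 × 0.0098 = $8.87
State tax withheld: $904.64 × 0.045 = $40.71
PFL insurance: $951.60 × 0.0126 = $11.99
State disability insurance: $951.60 × 0.0099 = $9.42
Vision insurance premium: $79.43
Group life insurance premium: $23.57
Total deductions = $46.96 + $8.87 + $40.71 + $11.99 + $9.42 + $79.43 + $23.57 = $220.95
Net pay = $951.60 − $220.95 = $730.65

$730.65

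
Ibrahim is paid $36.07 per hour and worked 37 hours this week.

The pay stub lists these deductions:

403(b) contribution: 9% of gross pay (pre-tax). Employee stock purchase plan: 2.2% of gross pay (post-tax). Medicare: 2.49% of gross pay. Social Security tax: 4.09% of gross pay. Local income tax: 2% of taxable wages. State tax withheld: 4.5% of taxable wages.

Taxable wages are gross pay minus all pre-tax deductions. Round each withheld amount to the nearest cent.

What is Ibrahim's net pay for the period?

Gross pay: 37 × $36.07 = $1,334.59
403(b) contribution: $1,334.59 × 0.09 = $120.11
Taxable wages = $1,334.59 − $120.11 = $1,214.48
Local income tax: $1,214.48 × 0.02 = $24.29
State tax withheld: $1,214.48 × 0.045 = $54.65
Medicare: $1,334.59 × 0.0249 = $33.23
Social Security tax: $1,334.59 × 0.0409 = $54.58
Employee stock purchase plan: $1,334.59 × 0.022 = $29.36
Total deductions = $120.11 + $24.29 + $54.65 + $33.23 + $54.58 + $29.36 = $316.22
Net pay = $1,334.59 − $316.22 = $1,018.37

$1,018.37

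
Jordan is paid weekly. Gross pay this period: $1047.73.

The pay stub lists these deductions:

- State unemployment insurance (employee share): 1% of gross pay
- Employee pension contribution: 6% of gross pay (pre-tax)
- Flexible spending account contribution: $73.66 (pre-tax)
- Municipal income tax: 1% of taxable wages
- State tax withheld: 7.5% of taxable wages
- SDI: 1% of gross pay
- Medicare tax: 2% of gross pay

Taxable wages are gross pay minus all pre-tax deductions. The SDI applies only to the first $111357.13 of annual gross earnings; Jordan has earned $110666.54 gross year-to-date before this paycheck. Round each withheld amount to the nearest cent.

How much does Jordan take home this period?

$795.42

Employee pension contribution: $1047.73 × 0.06 = $62.86
Flexible spending account contribution: $73.66
Pre-tax total = $62.86 + $73.66 = $136.52
Taxable wages = $1047.73 − $136.52 = $911.21
State tax withheld: $911.21 × 0.075 = $68.34
Municipal income tax: $911.21 × 0.01 = $9.11
SDI: only $111357.13 − $110666.54 = $690.59 of this check is subject → $690.59 × 0.01 = $6.91
State unemployment insurance (employee share): $1047.73 × 0.01 = $10.48
Medicare tax: $1047.73 × 0.02 = $20.95
Total deductions = $62.86 + $73.66 + $68.34 + $9.11 + $6.91 + $10.48 + $20.95 = $252.31
Net pay = $1047.73 − $252.31 = $795.42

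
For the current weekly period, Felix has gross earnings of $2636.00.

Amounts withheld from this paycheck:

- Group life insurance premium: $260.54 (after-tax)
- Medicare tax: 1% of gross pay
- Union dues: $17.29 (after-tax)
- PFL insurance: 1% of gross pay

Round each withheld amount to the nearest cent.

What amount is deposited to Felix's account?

$2305.45

Medicare tax: $2636.00 × 0.01 = $26.36
PFL insurance: $2636.00 × 0.01 = $26.36
Union dues: $17.29
Group life insurance premium: $260.54
Total deductions = $26.36 + $26.36 + $17.29 + $260.54 = $330.55
Net pay = $2636.00 − $330.55 = $2305.45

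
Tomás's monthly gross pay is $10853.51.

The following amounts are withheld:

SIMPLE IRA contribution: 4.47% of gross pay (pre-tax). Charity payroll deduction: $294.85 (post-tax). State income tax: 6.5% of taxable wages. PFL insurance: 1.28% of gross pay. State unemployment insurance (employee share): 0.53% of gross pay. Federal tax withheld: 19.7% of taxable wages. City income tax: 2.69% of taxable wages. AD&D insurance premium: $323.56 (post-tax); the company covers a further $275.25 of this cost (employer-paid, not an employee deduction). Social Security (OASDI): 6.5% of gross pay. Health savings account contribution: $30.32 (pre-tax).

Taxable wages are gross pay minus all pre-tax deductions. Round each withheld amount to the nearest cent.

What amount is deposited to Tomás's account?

$5831.06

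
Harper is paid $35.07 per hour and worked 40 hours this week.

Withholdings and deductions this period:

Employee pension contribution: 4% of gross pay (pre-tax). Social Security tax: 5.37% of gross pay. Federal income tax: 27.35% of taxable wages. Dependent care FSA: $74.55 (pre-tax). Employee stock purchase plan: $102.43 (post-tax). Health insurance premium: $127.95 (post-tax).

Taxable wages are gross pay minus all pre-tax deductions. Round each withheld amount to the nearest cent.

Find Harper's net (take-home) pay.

Gross pay: 40 × $35.07 = $1,402.80
Dependent care FSA: $74.55
Employee pension contribution: $1,402.80 × 0.04 = $56.11
Pre-tax total = $74.55 + $56.11 = $130.66
Taxable wages = $1,402.80 − $130.66 = $1,272.14
Federal income tax: $1,272.14 × 0.2735 = $347.93
Social Security tax: $1,402.80 × 0.0537 = $75.33
Health insurance premium: $127.95
Employee stock purchase plan: $102.43
Total deductions = $74.55 + $56.11 + $347.93 + $75.33 + $127.95 + $102.43 = $784.30
Net pay = $1,402.80 − $784.30 = $618.50

$618.50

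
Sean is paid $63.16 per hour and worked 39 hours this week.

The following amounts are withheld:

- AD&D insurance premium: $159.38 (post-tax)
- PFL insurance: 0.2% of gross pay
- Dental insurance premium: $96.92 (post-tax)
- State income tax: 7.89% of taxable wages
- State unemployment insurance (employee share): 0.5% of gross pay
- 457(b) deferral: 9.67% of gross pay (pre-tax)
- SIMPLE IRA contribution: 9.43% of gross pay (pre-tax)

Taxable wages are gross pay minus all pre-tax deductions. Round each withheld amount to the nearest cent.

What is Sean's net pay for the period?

Gross pay: 39 × $63.16 = $2,463.24
457(b) deferral: $2,463.24 × 0.0967 = $238.20
SIMPLE IRA contribution: $2,463.24 × 0.0943 = $232.28
Pre-tax total = $238.20 + $232.28 = $470.48
Taxable wages = $2,463.24 − $470.48 = $1,992.76
State income tax: $1,992.76 × 0.0789 = $157.23
PFL insurance: $2,463.24 × 0.002 = $4.93
State unemployment insurance (employee share): $2,463.24 × 0.005 = $12.32
Dental insurance premium: $96.92
AD&D insurance premium: $159.38
Total deductions = $238.20 + $232.28 + $157.23 + $4.93 + $12.32 + $96.92 + $159.38 = $901.26
Net pay = $2,463.24 − $901.26 = $1,561.98

$1,561.98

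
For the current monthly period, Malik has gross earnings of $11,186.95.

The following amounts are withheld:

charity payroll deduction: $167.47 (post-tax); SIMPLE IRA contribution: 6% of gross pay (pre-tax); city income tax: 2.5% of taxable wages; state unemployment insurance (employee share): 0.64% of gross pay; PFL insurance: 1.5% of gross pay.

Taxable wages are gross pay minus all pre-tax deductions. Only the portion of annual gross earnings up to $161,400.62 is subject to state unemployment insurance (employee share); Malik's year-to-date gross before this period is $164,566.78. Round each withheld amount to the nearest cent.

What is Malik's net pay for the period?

SIMPLE IRA contribution: $11,186.95 × 0.06 = $671.22
Taxable wages = $11,186.95 − $671.22 = $10,515.73
City income tax: $10,515.73 × 0.025 = $262.89
State unemployment insurance (employee share): annual cap $161,400.62 already reached (YTD $164,566.78), so $0.00
PFL insurance: $11,186.95 × 0.015 = $167.80
Charity payroll deduction: $167.47
Total deductions = $671.22 + $262.89 + $0.00 + $167.80 + $167.47 = $1,269.38
Net pay = $11,186.95 − $1,269.38 = $9,917.57

$9,917.57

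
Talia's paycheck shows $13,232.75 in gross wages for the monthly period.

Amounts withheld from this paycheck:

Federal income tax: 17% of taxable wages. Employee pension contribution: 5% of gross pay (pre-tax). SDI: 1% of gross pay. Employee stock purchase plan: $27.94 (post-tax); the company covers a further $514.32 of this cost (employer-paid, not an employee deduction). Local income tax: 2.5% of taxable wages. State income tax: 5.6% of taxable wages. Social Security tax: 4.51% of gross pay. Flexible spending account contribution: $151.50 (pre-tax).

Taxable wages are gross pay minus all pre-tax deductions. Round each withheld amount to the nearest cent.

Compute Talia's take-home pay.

Employee pension contribution: $13,232.75 × 0.05 = $661.64
Flexible spending account contribution: $151.50
Pre-tax total = $661.64 + $151.50 = $813.14
Taxable wages = $13,232.75 − $813.14 = $12,419.61
Federal income tax: $12,419.61 × 0.17 = $2,111.33
Local income tax: $12,419.61 × 0.025 = $310.49
State income tax: $12,419.61 × 0.056 = $695.50
SDI: $13,232.75 × 0.01 = $132.33
Social Security tax: $13,232.75 × 0.0451 = $596.80
Employee stock purchase plan: $27.94
(Employer's $514.32 toward employee stock purchase plan is not withheld from the employee.)
Total deductions = $661.64 + $151.50 + $2,111.33 + $310.49 + $695.50 + $132.33 + $596.80 + $27.94 = $4,687.53
Net pay = $13,232.75 − $4,687.53 = $8,545.22

$8,545.22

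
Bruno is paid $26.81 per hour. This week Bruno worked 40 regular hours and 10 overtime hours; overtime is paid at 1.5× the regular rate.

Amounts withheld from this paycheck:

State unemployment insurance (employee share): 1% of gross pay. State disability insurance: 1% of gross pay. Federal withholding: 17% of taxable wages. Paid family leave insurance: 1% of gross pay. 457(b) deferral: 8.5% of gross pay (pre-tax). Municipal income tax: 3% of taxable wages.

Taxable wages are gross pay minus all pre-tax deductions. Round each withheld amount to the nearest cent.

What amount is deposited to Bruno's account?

$1,035.11

Regular pay: 40 × $26.81 = $1,072.40
Overtime pay: 10 × $26.81 × 1.5 = $402.15
Gross pay = $1,072.40 + $402.15 = $1,474.55
457(b) deferral: $1,474.55 × 0.085 = $125.34
Taxable wages = $1,474.55 − $125.34 = $1,349.21
Municipal income tax: $1,349.21 × 0.03 = $40.48
Federal withholding: $1,349.21 × 0.17 = $229.37
State unemployment insurance (employee share): $1,474.55 × 0.01 = $14.75
Paid family leave insurance: $1,474.55 × 0.01 = $14.75
State disability insurance: $1,474.55 × 0.01 = $14.75
Total deductions = $125.34 + $40.48 + $229.37 + $14.75 + $14.75 + $14.75 = $439.44
Net pay = $1,474.55 − $439.44 = $1,035.11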